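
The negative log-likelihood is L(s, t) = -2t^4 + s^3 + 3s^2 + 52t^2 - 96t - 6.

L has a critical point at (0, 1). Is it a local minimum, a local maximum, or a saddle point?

local minimum

The mixed partial ∂²L/∂s∂t is 0, so the Hessian at any point is diag(L_ss, L_tt) = diag(6(s + 1), 8(-3t^2 + 13)).
At (0, 1): H = diag(6, 80).
Both eigenvalues are positive, so H is positive definite: a local minimum.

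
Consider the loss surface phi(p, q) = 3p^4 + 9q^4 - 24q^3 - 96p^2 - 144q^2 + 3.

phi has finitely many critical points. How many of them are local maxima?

1

phi separates as a function of p plus a function of q, so ∇phi=0 decouples.
∂phi/∂p = 12p(p - 4)(p + 4) = 0 at p ∈ {-4, 0, 4}; ∂phi/∂q = 36q(q - 4)(q + 2) = 0 at q ∈ {-2, 0, 4}.
The Hessian is diagonal: diag(phi_pp, phi_qq). Second derivatives: phi_pp(-4)=384, phi_pp(0)=-192, phi_pp(4)=384; phi_qq(-2)=432, phi_qq(0)=-288, phi_qq(4)=864.
Local maxima occur where both diagonal entries negative: (0, 0). Count: 1.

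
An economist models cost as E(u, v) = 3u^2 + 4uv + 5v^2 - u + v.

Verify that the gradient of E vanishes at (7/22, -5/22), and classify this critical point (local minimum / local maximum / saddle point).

local minimum

∇E = (6u + 4v - 1, 4u + 10v + 1); substituting (7/22, -5/22) gives ∇E = (0, 0), so (7/22, -5/22) is indeed a critical point.
The Hessian of E is constant: H = [[6, 4], [4, 10]].
det(H) = 6·10 − 4² = 44.
det(H) > 0 and tr(H) = 16 > 0, so H is positive definite and the point is a local minimum.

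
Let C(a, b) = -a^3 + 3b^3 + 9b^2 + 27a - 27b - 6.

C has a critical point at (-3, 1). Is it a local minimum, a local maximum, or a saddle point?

local minimum

The mixed partial ∂²C/∂a∂b is 0, so the Hessian at any point is diag(C_aa, C_bb) = diag(-6a, 18(b + 1)).
At (-3, 1): H = diag(18, 36).
Both eigenvalues are positive, so H is positive definite: a local minimum.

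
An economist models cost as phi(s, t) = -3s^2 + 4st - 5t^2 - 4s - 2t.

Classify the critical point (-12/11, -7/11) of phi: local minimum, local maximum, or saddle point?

The Hessian of phi is constant: H = [[-6, 4], [4, -10]].
det(H) = (-6)·(-10) − 4² = 44.
det(H) > 0 and tr(H) = -16 < 0, so H is negative definite and the point is a local maximum.

local maximum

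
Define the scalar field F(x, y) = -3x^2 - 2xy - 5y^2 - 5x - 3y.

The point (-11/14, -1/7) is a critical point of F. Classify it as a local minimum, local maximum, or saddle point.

local maximum

The Hessian of F is constant: H = [[-6, -2], [-2, -10]].
det(H) = (-6)·(-10) − (-2)² = 56.
det(H) > 0 and tr(H) = -16 < 0, so H is negative definite and the point is a local maximum.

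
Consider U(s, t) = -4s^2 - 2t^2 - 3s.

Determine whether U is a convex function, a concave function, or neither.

concave

U is quadratic, so its Hessian is the constant matrix H = [[-8, 0], [0, -4]].
det(H) = 32, tr(H) = -12.
det(H) > 0 and tr(H) < 0, so H is negative definite everywhere: concave.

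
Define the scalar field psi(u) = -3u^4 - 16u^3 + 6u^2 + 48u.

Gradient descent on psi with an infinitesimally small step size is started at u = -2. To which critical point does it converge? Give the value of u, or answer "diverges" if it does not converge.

psi'(u) = -12(u - 1)(u + 1)(u + 4), so psi'(-2) = -72.
Gradient descent moves in the -psi' direction, i.e. u is increasing.
The nearest critical point in that direction is u = -1, where psi'' = 72 > 0 (a local minimum). The iterate converges there.

-1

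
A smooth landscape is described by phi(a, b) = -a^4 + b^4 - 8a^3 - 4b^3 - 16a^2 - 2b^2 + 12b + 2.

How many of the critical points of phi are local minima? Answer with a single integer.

2

phi separates as a function of a plus a function of b, so ∇phi=0 decouples.
∂phi/∂a = -4a(a + 2)(a + 4) = 0 at a ∈ {-4, -2, 0}; ∂phi/∂b = 4(b - 3)(b - 1)(b + 1) = 0 at b ∈ {-1, 1, 3}.
The Hessian is diagonal: diag(phi_aa, phi_bb). Second derivatives: phi_aa(-4)=-32, phi_aa(-2)=16, phi_aa(0)=-32; phi_bb(-1)=32, phi_bb(1)=-16, phi_bb(3)=32.
Local minima occur where both diagonal entries positive: (-2, -1), (-2, 3). Count: 2.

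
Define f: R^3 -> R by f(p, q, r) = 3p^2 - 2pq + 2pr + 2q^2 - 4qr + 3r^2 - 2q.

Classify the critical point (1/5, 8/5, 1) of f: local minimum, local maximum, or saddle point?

local minimum

The Hessian is constant: H = [[6, -2, 2], [-2, 4, -4], [2, -4, 6]].
Leading principal minors: Δ₁ = 6, Δ₂ = 20, Δ₃ = 40.
All leading minors are positive, so H is positive definite: a local minimum.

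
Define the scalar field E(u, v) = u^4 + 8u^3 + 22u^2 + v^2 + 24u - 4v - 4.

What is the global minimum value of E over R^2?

-17

E(u,v) separates as P(u) + Q(v) − 4, so its minimum is min P + min Q − 4.
P'(u) = 4(u + 1)(u + 2)(u + 3) vanishes at u ∈ {-3, -2, -1}; Q'(v) = 2v - 4 vanishes at v ∈ {2}.
Local minima of P (where P''>0): P(-3)=-9, P(-1)=-9. Local minima of Q: Q(2)=-4.
So the global minimum of E is P(-3) + Q(2) − 4 = -9 − 4 − 4 = -17, attained at (-3, 2).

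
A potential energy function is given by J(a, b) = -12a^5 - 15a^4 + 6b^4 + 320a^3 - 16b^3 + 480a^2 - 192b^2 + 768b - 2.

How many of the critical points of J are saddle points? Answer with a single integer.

J separates as a function of a plus a function of b, so ∇J=0 decouples.
∂J/∂a = -60a(a - 4)(a + 1)(a + 4) = 0 at a ∈ {-4, -1, 0, 4}; ∂J/∂b = 24(b - 4)(b - 2)(b + 4) = 0 at b ∈ {-4, 2, 4}.
The Hessian is diagonal: diag(J_aa, J_bb). Second derivatives: J_aa(-4)=5760, J_aa(-1)=-900, J_aa(0)=960, J_aa(4)=-9600; J_bb(-4)=1152, J_bb(2)=-288, J_bb(4)=384.
Saddle points occur where the two diagonal entries have opposite signs: (-4, 2), (-1, -4), (-1, 4), (0, 2), (4, -4), (4, 4). Count: 6.

6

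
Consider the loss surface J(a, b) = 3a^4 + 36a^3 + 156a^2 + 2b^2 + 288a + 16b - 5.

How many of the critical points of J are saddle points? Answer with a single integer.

J separates as a function of a plus a function of b, so ∇J=0 decouples.
∂J/∂a = 12(a + 2)(a + 3)(a + 4) = 0 at a ∈ {-4, -3, -2}; ∂J/∂b = 4(b + 4) = 0 at b ∈ {-4}.
The Hessian is diagonal: diag(J_aa, J_bb). Second derivatives: J_aa(-4)=24, J_aa(-3)=-12, J_aa(-2)=24; J_bb(-4)=4.
Saddle points occur where the two diagonal entries have opposite signs: (-3, -4). Count: 1.

1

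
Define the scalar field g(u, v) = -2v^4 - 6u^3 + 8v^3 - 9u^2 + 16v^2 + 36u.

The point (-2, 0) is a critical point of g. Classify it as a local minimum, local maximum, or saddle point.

The mixed partial ∂²g/∂u∂v is 0, so the Hessian at any point is diag(g_uu, g_vv) = diag(-18(2u + 1), 8(-3v^2 + 6v + 4)).
At (-2, 0): H = diag(54, 32).
Both eigenvalues are positive, so H is positive definite: a local minimum.

local minimum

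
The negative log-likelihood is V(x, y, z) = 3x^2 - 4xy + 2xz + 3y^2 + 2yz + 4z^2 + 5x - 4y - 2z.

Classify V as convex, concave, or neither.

convex

V is quadratic, so its Hessian is the constant matrix H = [[6, -4, 2], [-4, 6, 2], [2, 2, 8]].
Leading principal minors: 6, 20, 80.
All positive ⇒ H ≻ 0 ⇒ convex.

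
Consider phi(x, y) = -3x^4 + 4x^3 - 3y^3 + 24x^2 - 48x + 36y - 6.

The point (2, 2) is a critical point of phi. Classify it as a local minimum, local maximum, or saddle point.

The mixed partial ∂²phi/∂x∂y is 0, so the Hessian at any point is diag(phi_xx, phi_yy) = diag(12(-3x^2 + 2x + 4), -18y).
At (2, 2): H = diag(-48, -36).
Both eigenvalues are negative, so H is negative definite: a local maximum.

local maximum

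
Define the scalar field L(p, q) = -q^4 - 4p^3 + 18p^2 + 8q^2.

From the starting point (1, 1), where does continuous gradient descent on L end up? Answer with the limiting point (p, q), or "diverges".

(0, 0)

L is separable, so gradient descent decouples: p follows -∂L/∂p, q follows -∂L/∂q.
∂L/∂p = -12p(p - 3); at p=1 this is 24, so p decreases.
∂L/∂q = -4q(q - 2)(q + 2); at q=1 this is 12, so q decreases.
p converges to its nearest critical value 0 (a local min of the p-part); q converges to 0. The iterate converges to (0, 0).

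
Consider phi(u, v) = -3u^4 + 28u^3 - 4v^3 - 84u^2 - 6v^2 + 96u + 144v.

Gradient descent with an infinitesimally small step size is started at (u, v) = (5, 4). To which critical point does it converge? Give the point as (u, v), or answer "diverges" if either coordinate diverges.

diverges

phi is separable, so gradient descent decouples: u follows -∂phi/∂u, v follows -∂phi/∂v.
∂phi/∂u = -12(u - 4)(u - 2)(u - 1); at u=5 this is -144, so u increases.
∂phi/∂v = -12(v - 3)(v + 4); at v=4 this is -96, so v increases.
The u-coordinate has no critical point in that direction and runs off to infinity.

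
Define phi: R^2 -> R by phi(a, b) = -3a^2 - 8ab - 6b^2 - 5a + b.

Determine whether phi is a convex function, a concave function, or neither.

concave

phi is quadratic, so its Hessian is the constant matrix H = [[-6, -8], [-8, -12]].
det(H) = 8, tr(H) = -18.
det(H) > 0 and tr(H) < 0, so H is negative definite everywhere: concave.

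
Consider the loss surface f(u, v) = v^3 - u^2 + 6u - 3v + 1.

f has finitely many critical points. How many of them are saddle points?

1

f separates as a function of u plus a function of v, so ∇f=0 decouples.
∂f/∂u = -2(u - 3) = 0 at u ∈ {3}; ∂f/∂v = 3(v - 1)(v + 1) = 0 at v ∈ {-1, 1}.
The Hessian is diagonal: diag(f_uu, f_vv). Second derivatives: f_uu(3)=-2; f_vv(-1)=-6, f_vv(1)=6.
Saddle points occur where the two diagonal entries have opposite signs: (3, 1). Count: 1.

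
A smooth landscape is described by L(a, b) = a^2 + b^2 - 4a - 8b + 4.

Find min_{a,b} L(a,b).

L(a,b) separates as P(a) + Q(b) + 4, so its minimum is min P + min Q + 4.
P'(a) = 2a - 4 vanishes at a ∈ {2}; Q'(b) = 2b - 8 vanishes at b ∈ {4}.
Local minima of P (where P''>0): P(2)=-4. Local minima of Q: Q(4)=-16.
So the global minimum of L is P(2) + Q(4) + 4 = -4 − 16 + 4 = -16, attained at (2, 4).

-16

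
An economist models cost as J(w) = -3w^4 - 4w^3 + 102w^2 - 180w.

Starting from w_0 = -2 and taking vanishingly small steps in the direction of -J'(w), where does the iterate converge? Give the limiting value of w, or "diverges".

1

J'(w) = -12(w - 3)(w - 1)(w + 5), so J'(-2) = -540.
Gradient descent moves in the -J' direction, i.e. w is increasing.
The nearest critical point in that direction is w = 1, where J'' = 144 > 0 (a local minimum). The iterate converges there.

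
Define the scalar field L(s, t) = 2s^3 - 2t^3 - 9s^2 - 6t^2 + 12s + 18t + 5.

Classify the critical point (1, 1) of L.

The mixed partial ∂²L/∂s∂t is 0, so the Hessian at any point is diag(L_ss, L_tt) = diag(6(2s - 3), -12(t + 1)).
At (1, 1): H = diag(-6, -24).
Both eigenvalues are negative, so H is negative definite: a local maximum.

local maximum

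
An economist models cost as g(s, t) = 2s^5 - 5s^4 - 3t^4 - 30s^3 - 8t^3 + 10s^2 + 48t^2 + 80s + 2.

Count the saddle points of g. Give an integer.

6

g separates as a function of s plus a function of t, so ∇g=0 decouples.
∂g/∂s = 10(s - 4)(s - 1)(s + 1)(s + 2) = 0 at s ∈ {-2, -1, 1, 4}; ∂g/∂t = -12t(t - 2)(t + 4) = 0 at t ∈ {-4, 0, 2}.
The Hessian is diagonal: diag(g_ss, g_tt). Second derivatives: g_ss(-2)=-180, g_ss(-1)=100, g_ss(1)=-180, g_ss(4)=900; g_tt(-4)=-288, g_tt(0)=96, g_tt(2)=-144.
Saddle points occur where the two diagonal entries have opposite signs: (-2, 0), (-1, -4), (-1, 2), (1, 0), (4, -4), (4, 2). Count: 6.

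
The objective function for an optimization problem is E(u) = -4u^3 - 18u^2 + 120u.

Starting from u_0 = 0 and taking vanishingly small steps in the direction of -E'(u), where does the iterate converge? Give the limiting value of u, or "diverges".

E'(u) = -12(u - 2)(u + 5), so E'(0) = 120.
Gradient descent moves in the -E' direction, i.e. u is decreasing.
The nearest critical point in that direction is u = -5, where E'' = 84 > 0 (a local minimum). The iterate converges there.

-5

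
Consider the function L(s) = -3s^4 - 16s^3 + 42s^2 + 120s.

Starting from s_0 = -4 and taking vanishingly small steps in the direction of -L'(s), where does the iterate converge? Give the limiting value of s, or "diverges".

-1

L'(s) = -12(s - 2)(s + 1)(s + 5), so L'(-4) = -216.
Gradient descent moves in the -L' direction, i.e. s is increasing.
The nearest critical point in that direction is s = -1, where L'' = 144 > 0 (a local minimum). The iterate converges there.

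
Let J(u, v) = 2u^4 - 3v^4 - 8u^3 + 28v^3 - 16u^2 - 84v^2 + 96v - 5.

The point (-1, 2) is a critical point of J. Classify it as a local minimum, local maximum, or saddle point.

local minimum

The mixed partial ∂²J/∂u∂v is 0, so the Hessian at any point is diag(J_uu, J_vv) = diag(8(3u^2 - 6u - 4), 12(-3v^2 + 14v - 14)).
At (-1, 2): H = diag(40, 24).
Both eigenvalues are positive, so H is positive definite: a local minimum.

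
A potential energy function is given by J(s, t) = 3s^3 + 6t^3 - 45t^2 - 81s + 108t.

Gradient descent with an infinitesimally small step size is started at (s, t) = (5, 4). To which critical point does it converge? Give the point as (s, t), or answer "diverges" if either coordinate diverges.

J is separable, so gradient descent decouples: s follows -∂J/∂s, t follows -∂J/∂t.
∂J/∂s = 9(s - 3)(s + 3); at s=5 this is 144, so s decreases.
∂J/∂t = 18(t - 3)(t - 2); at t=4 this is 36, so t decreases.
s converges to its nearest critical value 3 (a local min of the s-part); t converges to 3. The iterate converges to (3, 3).

(3, 3)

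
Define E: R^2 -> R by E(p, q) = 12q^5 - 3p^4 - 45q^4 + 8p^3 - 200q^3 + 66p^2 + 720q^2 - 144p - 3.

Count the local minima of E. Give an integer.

E separates as a function of p plus a function of q, so ∇E=0 decouples.
∂E/∂p = -12(p - 4)(p - 1)(p + 3) = 0 at p ∈ {-3, 1, 4}; ∂E/∂q = 60q(q - 4)(q - 2)(q + 3) = 0 at q ∈ {-3, 0, 2, 4}.
The Hessian is diagonal: diag(E_pp, E_qq). Second derivatives: E_pp(-3)=-336, E_pp(1)=144, E_pp(4)=-252; E_qq(-3)=-6300, E_qq(0)=1440, E_qq(2)=-1200, E_qq(4)=3360.
Local minima occur where both diagonal entries positive: (1, 0), (1, 4). Count: 2.

2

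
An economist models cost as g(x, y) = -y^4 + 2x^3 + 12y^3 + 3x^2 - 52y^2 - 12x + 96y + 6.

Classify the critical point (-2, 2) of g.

The mixed partial ∂²g/∂x∂y is 0, so the Hessian at any point is diag(g_xx, g_yy) = diag(6(2x + 1), 4(-3y^2 + 18y - 26)).
At (-2, 2): H = diag(-18, -8).
Both eigenvalues are negative, so H is negative definite: a local maximum.

local maximum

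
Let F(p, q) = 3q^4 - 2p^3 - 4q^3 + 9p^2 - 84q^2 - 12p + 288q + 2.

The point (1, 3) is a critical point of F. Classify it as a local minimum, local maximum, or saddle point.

local minimum

The mixed partial ∂²F/∂p∂q is 0, so the Hessian at any point is diag(F_pp, F_qq) = diag(6(-2p + 3), 12(3q^2 - 2q - 14)).
At (1, 3): H = diag(6, 84).
Both eigenvalues are positive, so H is positive definite: a local minimum.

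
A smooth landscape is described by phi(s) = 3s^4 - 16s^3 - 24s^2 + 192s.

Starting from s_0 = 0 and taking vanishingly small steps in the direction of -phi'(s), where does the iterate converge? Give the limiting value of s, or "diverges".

phi'(s) = 12(s - 4)(s - 2)(s + 2), so phi'(0) = 192.
Gradient descent moves in the -phi' direction, i.e. s is decreasing.
The nearest critical point in that direction is s = -2, where phi'' = 288 > 0 (a local minimum). The iterate converges there.

-2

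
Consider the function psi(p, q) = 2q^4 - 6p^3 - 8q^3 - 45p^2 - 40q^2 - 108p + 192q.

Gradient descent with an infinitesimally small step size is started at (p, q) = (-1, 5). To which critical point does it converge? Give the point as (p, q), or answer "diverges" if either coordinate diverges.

psi is separable, so gradient descent decouples: p follows -∂psi/∂p, q follows -∂psi/∂q.
∂psi/∂p = -18(p + 2)(p + 3); at p=-1 this is -36, so p increases.
∂psi/∂q = 8(q - 4)(q - 2)(q + 3); at q=5 this is 192, so q decreases.
The p-coordinate has no critical point in that direction and runs off to infinity.

diverges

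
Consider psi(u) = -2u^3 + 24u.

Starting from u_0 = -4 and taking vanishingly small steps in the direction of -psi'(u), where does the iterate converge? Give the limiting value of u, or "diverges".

psi'(u) = -6(u - 2)(u + 2), so psi'(-4) = -72.
Gradient descent moves in the -psi' direction, i.e. u is increasing.
The nearest critical point in that direction is u = -2, where psi'' = 24 > 0 (a local minimum). The iterate converges there.

-2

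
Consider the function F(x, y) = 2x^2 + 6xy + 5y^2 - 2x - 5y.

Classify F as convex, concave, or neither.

convex

F is quadratic, so its Hessian is the constant matrix H = [[4, 6], [6, 10]].
det(H) = 4, tr(H) = 14.
det(H) > 0 and tr(H) > 0, so H is positive definite everywhere: convex.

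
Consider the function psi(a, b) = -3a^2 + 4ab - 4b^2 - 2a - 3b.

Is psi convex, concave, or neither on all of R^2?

concave

psi is quadratic, so its Hessian is the constant matrix H = [[-6, 4], [4, -8]].
det(H) = 32, tr(H) = -14.
det(H) > 0 and tr(H) < 0, so H is negative definite everywhere: concave.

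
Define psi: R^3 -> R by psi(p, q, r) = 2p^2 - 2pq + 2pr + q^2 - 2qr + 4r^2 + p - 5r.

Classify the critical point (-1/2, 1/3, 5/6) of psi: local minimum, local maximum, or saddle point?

local minimum

The Hessian is constant: H = [[4, -2, 2], [-2, 2, -2], [2, -2, 8]].
Leading principal minors: Δ₁ = 4, Δ₂ = 4, Δ₃ = 24.
All leading minors are positive, so H is positive definite: a local minimum.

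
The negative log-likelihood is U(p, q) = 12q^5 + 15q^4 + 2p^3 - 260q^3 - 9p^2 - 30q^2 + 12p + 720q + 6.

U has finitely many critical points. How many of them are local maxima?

U separates as a function of p plus a function of q, so ∇U=0 decouples.
∂U/∂p = 6(p - 2)(p - 1) = 0 at p ∈ {1, 2}; ∂U/∂q = 60(q - 3)(q - 1)(q + 1)(q + 4) = 0 at q ∈ {-4, -1, 1, 3}.
The Hessian is diagonal: diag(U_pp, U_qq). Second derivatives: U_pp(1)=-6, U_pp(2)=6; U_qq(-4)=-6300, U_qq(-1)=1440, U_qq(1)=-1200, U_qq(3)=3360.
Local maxima occur where both diagonal entries negative: (1, -4), (1, 1). Count: 2.

2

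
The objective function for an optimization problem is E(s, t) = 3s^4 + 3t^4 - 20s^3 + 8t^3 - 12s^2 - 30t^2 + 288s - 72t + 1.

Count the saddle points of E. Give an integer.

4

E separates as a function of s plus a function of t, so ∇E=0 decouples.
∂E/∂s = 12(s - 4)(s - 3)(s + 2) = 0 at s ∈ {-2, 3, 4}; ∂E/∂t = 12(t - 2)(t + 1)(t + 3) = 0 at t ∈ {-3, -1, 2}.
The Hessian is diagonal: diag(E_ss, E_tt). Second derivatives: E_ss(-2)=360, E_ss(3)=-60, E_ss(4)=72; E_tt(-3)=120, E_tt(-1)=-72, E_tt(2)=180.
Saddle points occur where the two diagonal entries have opposite signs: (-2, -1), (3, -3), (3, 2), (4, -1). Count: 4.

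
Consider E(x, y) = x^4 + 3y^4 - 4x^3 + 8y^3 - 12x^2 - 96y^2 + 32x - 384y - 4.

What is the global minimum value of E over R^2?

-1860

E(x,y) separates as P(x) + Q(y) − 4, so its minimum is min P + min Q − 4.
P'(x) = 4(x - 4)(x - 1)(x + 2) vanishes at x ∈ {-2, 1, 4}; Q'(y) = 12(y - 4)(y + 2)(y + 4) vanishes at y ∈ {-4, -2, 4}.
Local minima of P (where P''>0): P(-2)=-64, P(4)=-64. Local minima of Q: Q(-4)=256, Q(4)=-1792.
So the global minimum of E is P(-2) + Q(4) − 4 = -64 − 1792 − 4 = -1860, attained at (-2, 4).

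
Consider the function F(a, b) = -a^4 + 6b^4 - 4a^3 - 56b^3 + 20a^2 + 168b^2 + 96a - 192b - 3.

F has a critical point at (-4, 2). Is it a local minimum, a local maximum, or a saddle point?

The mixed partial ∂²F/∂a∂b is 0, so the Hessian at any point is diag(F_aa, F_bb) = diag(4(-3a^2 - 6a + 10), 24(3b^2 - 14b + 14)).
At (-4, 2): H = diag(-56, -48).
Both eigenvalues are negative, so H is negative definite: a local maximum.

local maximum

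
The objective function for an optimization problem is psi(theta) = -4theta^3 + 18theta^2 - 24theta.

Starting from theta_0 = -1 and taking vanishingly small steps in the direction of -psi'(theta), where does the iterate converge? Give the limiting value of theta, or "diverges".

psi'(theta) = -12(theta - 2)(theta - 1), so psi'(-1) = -72.
Gradient descent moves in the -psi' direction, i.e. theta is increasing.
The nearest critical point in that direction is theta = 1, where psi'' = 12 > 0 (a local minimum). The iterate converges there.

1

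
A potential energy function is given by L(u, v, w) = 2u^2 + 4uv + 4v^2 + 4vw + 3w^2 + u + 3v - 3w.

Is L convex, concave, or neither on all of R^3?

L is quadratic, so its Hessian is the constant matrix H = [[4, 4, 0], [4, 8, 4], [0, 4, 6]].
Leading principal minors: 4, 16, 32.
All positive ⇒ H ≻ 0 ⇒ convex.

convex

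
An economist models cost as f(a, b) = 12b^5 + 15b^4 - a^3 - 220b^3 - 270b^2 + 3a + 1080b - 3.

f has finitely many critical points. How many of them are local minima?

f separates as a function of a plus a function of b, so ∇f=0 decouples.
∂f/∂a = -3(a - 1)(a + 1) = 0 at a ∈ {-1, 1}; ∂f/∂b = 60(b - 3)(b - 1)(b + 2)(b + 3) = 0 at b ∈ {-3, -2, 1, 3}.
The Hessian is diagonal: diag(f_aa, f_bb). Second derivatives: f_aa(-1)=6, f_aa(1)=-6; f_bb(-3)=-1440, f_bb(-2)=900, f_bb(1)=-1440, f_bb(3)=3600.
Local minima occur where both diagonal entries positive: (-1, -2), (-1, 3). Count: 2.

2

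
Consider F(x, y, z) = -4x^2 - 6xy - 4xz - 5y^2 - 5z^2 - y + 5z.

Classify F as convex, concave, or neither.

concave

F is quadratic, so its Hessian is the constant matrix H = [[-8, -6, -4], [-6, -10, 0], [-4, 0, -10]].
Leading principal minors: -8, 44, -280.
Signs alternate −, +, − ⇒ H ≺ 0 ⇒ concave.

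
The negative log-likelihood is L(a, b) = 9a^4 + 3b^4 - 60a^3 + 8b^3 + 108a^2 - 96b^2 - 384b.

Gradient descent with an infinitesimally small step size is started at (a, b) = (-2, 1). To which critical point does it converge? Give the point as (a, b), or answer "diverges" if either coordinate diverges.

L is separable, so gradient descent decouples: a follows -∂L/∂a, b follows -∂L/∂b.
∂L/∂a = 36a(a - 3)(a - 2); at a=-2 this is -1440, so a increases.
∂L/∂b = 12(b - 4)(b + 2)(b + 4); at b=1 this is -540, so b increases.
a converges to its nearest critical value 0 (a local min of the a-part); b converges to 4. The iterate converges to (0, 4).

(0, 4)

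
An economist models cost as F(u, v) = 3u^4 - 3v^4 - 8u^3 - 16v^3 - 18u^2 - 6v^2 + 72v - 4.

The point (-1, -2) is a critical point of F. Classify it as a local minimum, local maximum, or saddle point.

local minimum

The mixed partial ∂²F/∂u∂v is 0, so the Hessian at any point is diag(F_uu, F_vv) = diag(12(3u^2 - 4u - 3), -12(3v^2 + 8v + 1)).
At (-1, -2): H = diag(48, 36).
Both eigenvalues are positive, so H is positive definite: a local minimum.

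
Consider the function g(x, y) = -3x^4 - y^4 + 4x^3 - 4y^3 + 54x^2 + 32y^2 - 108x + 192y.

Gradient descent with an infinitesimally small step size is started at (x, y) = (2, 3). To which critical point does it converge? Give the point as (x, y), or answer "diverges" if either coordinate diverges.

(1, -3)

g is separable, so gradient descent decouples: x follows -∂g/∂x, y follows -∂g/∂y.
∂g/∂x = -12(x - 3)(x - 1)(x + 3); at x=2 this is 60, so x decreases.
∂g/∂y = -4(y - 4)(y + 3)(y + 4); at y=3 this is 168, so y decreases.
x converges to its nearest critical value 1 (a local min of the x-part); y converges to -3. The iterate converges to (1, -3).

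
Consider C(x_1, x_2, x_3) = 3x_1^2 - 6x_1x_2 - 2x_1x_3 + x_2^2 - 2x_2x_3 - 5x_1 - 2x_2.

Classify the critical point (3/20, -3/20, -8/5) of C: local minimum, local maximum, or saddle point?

The Hessian is constant: H = [[6, -6, -2], [-6, 2, -2], [-2, -2, 0]].
Leading principal minors: Δ₁ = 6, Δ₂ = -24, Δ₃ = -80.
The minors fit neither the all-positive nor the alternating-sign pattern, so H is indefinite: a saddle point.

saddle point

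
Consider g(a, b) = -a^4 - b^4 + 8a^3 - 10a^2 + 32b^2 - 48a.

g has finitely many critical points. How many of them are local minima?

1

g separates as a function of a plus a function of b, so ∇g=0 decouples.
∂g/∂a = -4(a - 4)(a - 3)(a + 1) = 0 at a ∈ {-1, 3, 4}; ∂g/∂b = -4b(b - 4)(b + 4) = 0 at b ∈ {-4, 0, 4}.
The Hessian is diagonal: diag(g_aa, g_bb). Second derivatives: g_aa(-1)=-80, g_aa(3)=16, g_aa(4)=-20; g_bb(-4)=-128, g_bb(0)=64, g_bb(4)=-128.
Local minima occur where both diagonal entries positive: (3, 0). Count: 1.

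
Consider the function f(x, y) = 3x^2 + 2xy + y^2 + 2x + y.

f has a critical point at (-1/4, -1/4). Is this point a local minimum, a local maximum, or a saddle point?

The Hessian of f is constant: H = [[6, 2], [2, 2]].
det(H) = 6·2 − 2² = 8.
det(H) > 0 and tr(H) = 8 > 0, so H is positive definite and the point is a local minimum.

local minimum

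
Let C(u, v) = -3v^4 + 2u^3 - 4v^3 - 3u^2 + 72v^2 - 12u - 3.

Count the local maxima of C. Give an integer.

C separates as a function of u plus a function of v, so ∇C=0 decouples.
∂C/∂u = 6(u - 2)(u + 1) = 0 at u ∈ {-1, 2}; ∂C/∂v = -12v(v - 3)(v + 4) = 0 at v ∈ {-4, 0, 3}.
The Hessian is diagonal: diag(C_uu, C_vv). Second derivatives: C_uu(-1)=-18, C_uu(2)=18; C_vv(-4)=-336, C_vv(0)=144, C_vv(3)=-252.
Local maxima occur where both diagonal entries negative: (-1, -4), (-1, 3). Count: 2.

2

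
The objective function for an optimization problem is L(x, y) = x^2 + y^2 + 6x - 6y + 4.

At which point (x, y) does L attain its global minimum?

(-3, 3)

L(x,y) separates as P(x) + Q(y) + 4, so its minimum is min P + min Q + 4.
P'(x) = 2x + 6 vanishes at x ∈ {-3}; Q'(y) = 2y - 6 vanishes at y ∈ {3}.
Local minima of P (where P''>0): P(-3)=-9. Local minima of Q: Q(3)=-9.
So the global minimum of L is P(-3) + Q(3) + 4 = -9 − 9 + 4 = -14, attained at (-3, 3).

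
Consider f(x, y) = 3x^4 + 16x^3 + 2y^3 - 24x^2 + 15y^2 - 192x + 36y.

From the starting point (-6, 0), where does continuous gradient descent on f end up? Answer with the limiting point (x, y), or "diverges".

(-4, -2)

f is separable, so gradient descent decouples: x follows -∂f/∂x, y follows -∂f/∂y.
∂f/∂x = 12(x - 2)(x + 2)(x + 4); at x=-6 this is -768, so x increases.
∂f/∂y = 6(y + 2)(y + 3); at y=0 this is 36, so y decreases.
x converges to its nearest critical value -4 (a local min of the x-part); y converges to -2. The iterate converges to (-4, -2).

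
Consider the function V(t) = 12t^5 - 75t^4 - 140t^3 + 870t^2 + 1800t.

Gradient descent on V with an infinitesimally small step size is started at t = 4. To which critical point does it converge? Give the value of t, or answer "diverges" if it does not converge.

V'(t) = 60(t - 5)(t - 3)(t + 1)(t + 2), so V'(4) = -1800.
Gradient descent moves in the -V' direction, i.e. t is increasing.
The nearest critical point in that direction is t = 5, where V'' = 5040 > 0 (a local minimum). The iterate converges there.

5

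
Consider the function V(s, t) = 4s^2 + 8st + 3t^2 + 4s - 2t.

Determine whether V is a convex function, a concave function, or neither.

V is quadratic, so its Hessian is the constant matrix H = [[8, 8], [8, 6]].
det(H) = -16, tr(H) = 14.
det(H) < 0, so H is indefinite: neither convex nor concave.

neither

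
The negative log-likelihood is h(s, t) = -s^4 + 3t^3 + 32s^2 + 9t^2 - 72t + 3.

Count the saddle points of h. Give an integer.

h separates as a function of s plus a function of t, so ∇h=0 decouples.
∂h/∂s = -4s(s - 4)(s + 4) = 0 at s ∈ {-4, 0, 4}; ∂h/∂t = 9(t - 2)(t + 4) = 0 at t ∈ {-4, 2}.
The Hessian is diagonal: diag(h_ss, h_tt). Second derivatives: h_ss(-4)=-128, h_ss(0)=64, h_ss(4)=-128; h_tt(-4)=-54, h_tt(2)=54.
Saddle points occur where the two diagonal entries have opposite signs: (-4, 2), (0, -4), (4, 2). Count: 3.

3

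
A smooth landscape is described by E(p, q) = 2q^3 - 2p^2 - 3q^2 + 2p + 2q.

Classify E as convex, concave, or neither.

The term 2q^3 is cubic, so the Hessian is not constant.
∂²E/∂q² = 12q - 6, which takes both signs as q varies (negative for sufficiently negative q). A diagonal entry of the Hessian changing sign means the Hessian is neither positive- nor negative-semidefinite on all of R^2.

neither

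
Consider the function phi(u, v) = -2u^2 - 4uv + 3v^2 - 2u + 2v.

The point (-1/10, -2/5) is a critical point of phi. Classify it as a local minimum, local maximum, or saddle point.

saddle point

The Hessian of phi is constant: H = [[-4, -4], [-4, 6]].
det(H) = (-4)·6 − (-4)² = -40.
Since det(H) < 0, H is indefinite and the critical point is a saddle point.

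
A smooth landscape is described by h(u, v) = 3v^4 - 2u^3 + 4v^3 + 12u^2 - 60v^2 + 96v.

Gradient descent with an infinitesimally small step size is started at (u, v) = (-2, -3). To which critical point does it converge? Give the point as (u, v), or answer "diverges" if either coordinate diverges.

h is separable, so gradient descent decouples: u follows -∂h/∂u, v follows -∂h/∂v.
∂h/∂u = -6u(u - 4); at u=-2 this is -72, so u increases.
∂h/∂v = 12(v - 2)(v - 1)(v + 4); at v=-3 this is 240, so v decreases.
u converges to its nearest critical value 0 (a local min of the u-part); v converges to -4. The iterate converges to (0, -4).

(0, -4)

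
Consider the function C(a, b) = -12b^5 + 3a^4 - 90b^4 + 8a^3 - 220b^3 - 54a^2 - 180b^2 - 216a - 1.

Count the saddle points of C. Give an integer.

C separates as a function of a plus a function of b, so ∇C=0 decouples.
∂C/∂a = 12(a - 3)(a + 2)(a + 3) = 0 at a ∈ {-3, -2, 3}; ∂C/∂b = -60b(b + 1)(b + 2)(b + 3) = 0 at b ∈ {-3, -2, -1, 0}.
The Hessian is diagonal: diag(C_aa, C_bb). Second derivatives: C_aa(-3)=72, C_aa(-2)=-60, C_aa(3)=360; C_bb(-3)=360, C_bb(-2)=-120, C_bb(-1)=120, C_bb(0)=-360.
Saddle points occur where the two diagonal entries have opposite signs: (-3, -2), (-3, 0), (-2, -3), (-2, -1), (3, -2), (3, 0). Count: 6.

6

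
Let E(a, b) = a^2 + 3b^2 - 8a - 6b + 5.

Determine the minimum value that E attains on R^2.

-14

E(a,b) separates as P(a) + Q(b) + 5, so its minimum is min P + min Q + 5.
P'(a) = 2a - 8 vanishes at a ∈ {4}; Q'(b) = 6b - 6 vanishes at b ∈ {1}.
Local minima of P (where P''>0): P(4)=-16. Local minima of Q: Q(1)=-3.
So the global minimum of E is P(4) + Q(1) + 5 = -16 − 3 + 5 = -14, attained at (4, 1).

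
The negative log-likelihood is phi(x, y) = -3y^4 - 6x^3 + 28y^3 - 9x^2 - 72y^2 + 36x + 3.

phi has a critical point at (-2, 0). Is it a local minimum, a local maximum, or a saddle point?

saddle point

The mixed partial ∂²phi/∂x∂y is 0, so the Hessian at any point is diag(phi_xx, phi_yy) = diag(-18(2x + 1), 12(-3y^2 + 14y - 12)).
At (-2, 0): H = diag(54, -144).
The eigenvalues have opposite signs, so H is indefinite: a saddle point.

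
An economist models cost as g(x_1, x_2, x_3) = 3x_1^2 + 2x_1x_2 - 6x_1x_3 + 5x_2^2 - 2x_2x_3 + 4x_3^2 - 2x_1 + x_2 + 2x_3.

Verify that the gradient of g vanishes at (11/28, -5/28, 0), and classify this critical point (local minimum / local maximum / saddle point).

local minimum

∇g = (6x_1 + 2x_2 - 6x_3 - 2, 2x_1 + 10x_2 - 2x_3 + 1, -6x_1 - 2x_2 + 8x_3 + 2); substituting (11/28, -5/28, 0) gives ∇g = (0, 0, 0), so (11/28, -5/28, 0) is indeed a critical point.
The Hessian is constant: H = [[6, 2, -6], [2, 10, -2], [-6, -2, 8]].
Leading principal minors: Δ₁ = 6, Δ₂ = 56, Δ₃ = 112.
All leading minors are positive, so H is positive definite: a local minimum.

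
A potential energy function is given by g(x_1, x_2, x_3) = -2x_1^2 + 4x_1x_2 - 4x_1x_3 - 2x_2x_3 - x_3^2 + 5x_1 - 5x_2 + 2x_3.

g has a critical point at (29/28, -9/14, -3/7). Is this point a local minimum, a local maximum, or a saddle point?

saddle point

The Hessian is constant: H = [[-4, 4, -4], [4, 0, -2], [-4, -2, -2]].
Leading principal minors: Δ₁ = -4, Δ₂ = -16, Δ₃ = 112.
The minors fit neither the all-positive nor the alternating-sign pattern, so H is indefinite: a saddle point.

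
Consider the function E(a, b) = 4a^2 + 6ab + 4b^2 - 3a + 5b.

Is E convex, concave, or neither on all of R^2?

E is quadratic, so its Hessian is the constant matrix H = [[8, 6], [6, 8]].
det(H) = 28, tr(H) = 16.
det(H) > 0 and tr(H) > 0, so H is positive definite everywhere: convex.

convex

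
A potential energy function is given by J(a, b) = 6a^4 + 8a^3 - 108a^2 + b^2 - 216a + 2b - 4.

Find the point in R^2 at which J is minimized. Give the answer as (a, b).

J(a,b) separates as P(a) + Q(b) − 4, so its minimum is min P + min Q − 4.
P'(a) = 24(a - 3)(a + 1)(a + 3) vanishes at a ∈ {-3, -1, 3}; Q'(b) = 2b + 2 vanishes at b ∈ {-1}.
Local minima of P (where P''>0): P(-3)=-54, P(3)=-918. Local minima of Q: Q(-1)=-1.
So the global minimum of J is P(3) + Q(-1) − 4 = -918 − 1 − 4 = -923, attained at (3, -1).

(3, -1)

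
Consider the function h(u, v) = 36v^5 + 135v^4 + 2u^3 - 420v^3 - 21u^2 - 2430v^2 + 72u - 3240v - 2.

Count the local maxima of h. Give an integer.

2

h separates as a function of u plus a function of v, so ∇h=0 decouples.
∂h/∂u = 6(u - 4)(u - 3) = 0 at u ∈ {3, 4}; ∂h/∂v = 180(v - 3)(v + 1)(v + 2)(v + 3) = 0 at v ∈ {-3, -2, -1, 3}.
The Hessian is diagonal: diag(h_uu, h_vv). Second derivatives: h_uu(3)=-6, h_uu(4)=6; h_vv(-3)=-2160, h_vv(-2)=900, h_vv(-1)=-1440, h_vv(3)=21600.
Local maxima occur where both diagonal entries negative: (3, -3), (3, -1). Count: 2.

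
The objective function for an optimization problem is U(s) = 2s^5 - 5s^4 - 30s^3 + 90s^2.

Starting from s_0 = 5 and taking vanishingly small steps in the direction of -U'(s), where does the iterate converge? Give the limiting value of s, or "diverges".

U'(s) = 10s(s - 3)(s - 2)(s + 3), so U'(5) = 2400.
Gradient descent moves in the -U' direction, i.e. s is decreasing.
The nearest critical point in that direction is s = 3, where U'' = 180 > 0 (a local minimum). The iterate converges there.

3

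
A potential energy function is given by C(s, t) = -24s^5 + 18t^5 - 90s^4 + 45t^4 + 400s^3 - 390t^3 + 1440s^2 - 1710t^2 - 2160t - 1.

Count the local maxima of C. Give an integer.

4

C separates as a function of s plus a function of t, so ∇C=0 decouples.
∂C/∂s = -120s(s - 3)(s + 2)(s + 4) = 0 at s ∈ {-4, -2, 0, 3}; ∂C/∂t = 90(t - 4)(t + 1)(t + 2)(t + 3) = 0 at t ∈ {-3, -2, -1, 4}.
The Hessian is diagonal: diag(C_ss, C_tt). Second derivatives: C_ss(-4)=6720, C_ss(-2)=-2400, C_ss(0)=2880, C_ss(3)=-12600; C_tt(-3)=-1260, C_tt(-2)=540, C_tt(-1)=-900, C_tt(4)=18900.
Local maxima occur where both diagonal entries negative: (-2, -3), (-2, -1), (3, -3), (3, -1). Count: 4.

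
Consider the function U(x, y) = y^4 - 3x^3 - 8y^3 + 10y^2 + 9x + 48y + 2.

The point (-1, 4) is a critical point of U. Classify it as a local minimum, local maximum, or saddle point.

The mixed partial ∂²U/∂x∂y is 0, so the Hessian at any point is diag(U_xx, U_yy) = diag(-18x, 4(3y^2 - 12y + 5)).
At (-1, 4): H = diag(18, 20).
Both eigenvalues are positive, so H is positive definite: a local minimum.

local minimum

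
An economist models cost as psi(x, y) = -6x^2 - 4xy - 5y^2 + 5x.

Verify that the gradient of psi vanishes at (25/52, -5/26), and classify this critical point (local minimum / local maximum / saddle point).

∇psi = (-12x - 4y + 5, -4x - 10y); substituting (25/52, -5/26) gives ∇psi = (0, 0), so (25/52, -5/26) is indeed a critical point.
The Hessian of psi is constant: H = [[-12, -4], [-4, -10]].
det(H) = (-12)·(-10) − (-4)² = 104.
det(H) > 0 and tr(H) = -22 < 0, so H is negative definite and the point is a local maximum.

local maximum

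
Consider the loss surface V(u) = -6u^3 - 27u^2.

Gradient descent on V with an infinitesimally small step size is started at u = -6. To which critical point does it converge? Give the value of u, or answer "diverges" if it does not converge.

V'(u) = -18u(u + 3), so V'(-6) = -324.
Gradient descent moves in the -V' direction, i.e. u is increasing.
The nearest critical point in that direction is u = -3, where V'' = 54 > 0 (a local minimum). The iterate converges there.

-3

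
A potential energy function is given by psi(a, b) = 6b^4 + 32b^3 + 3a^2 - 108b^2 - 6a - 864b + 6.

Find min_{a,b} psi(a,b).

-2211

psi(a,b) separates as P(a) + Q(b) + 6, so its minimum is min P + min Q + 6.
P'(a) = 6a - 6 vanishes at a ∈ {1}; Q'(b) = 24(b - 3)(b + 3)(b + 4) vanishes at b ∈ {-4, -3, 3}.
Local minima of P (where P''>0): P(1)=-3. Local minima of Q: Q(-4)=1216, Q(3)=-2214.
So the global minimum of psi is P(1) + Q(3) + 6 = -3 − 2214 + 6 = -2211, attained at (1, 3).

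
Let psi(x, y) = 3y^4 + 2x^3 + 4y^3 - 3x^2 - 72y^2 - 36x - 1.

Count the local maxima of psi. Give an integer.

1

psi separates as a function of x plus a function of y, so ∇psi=0 decouples.
∂psi/∂x = 6(x - 3)(x + 2) = 0 at x ∈ {-2, 3}; ∂psi/∂y = 12y(y - 3)(y + 4) = 0 at y ∈ {-4, 0, 3}.
The Hessian is diagonal: diag(psi_xx, psi_yy). Second derivatives: psi_xx(-2)=-30, psi_xx(3)=30; psi_yy(-4)=336, psi_yy(0)=-144, psi_yy(3)=252.
Local maxima occur where both diagonal entries negative: (-2, 0). Count: 1.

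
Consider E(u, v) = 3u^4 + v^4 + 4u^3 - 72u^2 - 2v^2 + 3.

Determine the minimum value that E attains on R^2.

-638

E(u,v) separates as P(u) + Q(v) + 3, so its minimum is min P + min Q + 3.
P'(u) = 12u(u - 3)(u + 4) vanishes at u ∈ {-4, 0, 3}; Q'(v) = 4v(v - 1)(v + 1) vanishes at v ∈ {-1, 0, 1}.
Local minima of P (where P''>0): P(-4)=-640, P(3)=-297. Local minima of Q: Q(-1)=-1, Q(1)=-1.
So the global minimum of E is P(-4) + Q(-1) + 3 = -640 − 1 + 3 = -638, attained at (-4, -1).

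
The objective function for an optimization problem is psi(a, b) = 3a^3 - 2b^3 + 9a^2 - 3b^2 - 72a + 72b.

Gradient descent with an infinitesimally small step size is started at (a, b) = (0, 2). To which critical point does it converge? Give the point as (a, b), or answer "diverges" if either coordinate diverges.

psi is separable, so gradient descent decouples: a follows -∂psi/∂a, b follows -∂psi/∂b.
∂psi/∂a = 9(a - 2)(a + 4); at a=0 this is -72, so a increases.
∂psi/∂b = -6(b - 3)(b + 4); at b=2 this is 36, so b decreases.
a converges to its nearest critical value 2 (a local min of the a-part); b converges to -4. The iterate converges to (2, -4).

(2, -4)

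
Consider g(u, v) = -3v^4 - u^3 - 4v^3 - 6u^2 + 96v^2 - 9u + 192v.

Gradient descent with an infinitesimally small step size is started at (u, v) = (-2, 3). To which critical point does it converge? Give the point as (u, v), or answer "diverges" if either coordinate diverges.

(-3, -1)

g is separable, so gradient descent decouples: u follows -∂g/∂u, v follows -∂g/∂v.
∂g/∂u = -3(u + 1)(u + 3); at u=-2 this is 3, so u decreases.
∂g/∂v = -12(v - 4)(v + 1)(v + 4); at v=3 this is 336, so v decreases.
u converges to its nearest critical value -3 (a local min of the u-part); v converges to -1. The iterate converges to (-3, -1).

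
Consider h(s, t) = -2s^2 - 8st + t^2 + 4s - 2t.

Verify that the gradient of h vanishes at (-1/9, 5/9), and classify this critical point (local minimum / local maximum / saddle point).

∇h = (-4s - 8t + 4, -8s + 2t - 2); substituting (-1/9, 5/9) gives ∇h = (0, 0), so (-1/9, 5/9) is indeed a critical point.
The Hessian of h is constant: H = [[-4, -8], [-8, 2]].
det(H) = (-4)·2 − (-8)² = -72.
Since det(H) < 0, H is indefinite and the critical point is a saddle point.

saddle point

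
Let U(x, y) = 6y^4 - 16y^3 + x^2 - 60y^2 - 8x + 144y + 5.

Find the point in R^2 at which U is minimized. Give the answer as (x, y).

U(x,y) separates as P(x) + Q(y) + 5, so its minimum is min P + min Q + 5.
P'(x) = 2x - 8 vanishes at x ∈ {4}; Q'(y) = 24(y - 3)(y - 1)(y + 2) vanishes at y ∈ {-2, 1, 3}.
Local minima of P (where P''>0): P(4)=-16. Local minima of Q: Q(-2)=-304, Q(3)=-54.
So the global minimum of U is P(4) + Q(-2) + 5 = -16 − 304 + 5 = -315, attained at (4, -2).

(4, -2)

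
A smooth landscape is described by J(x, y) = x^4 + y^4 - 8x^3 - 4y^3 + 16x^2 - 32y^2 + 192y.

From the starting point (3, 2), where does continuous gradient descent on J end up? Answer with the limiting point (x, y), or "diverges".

J is separable, so gradient descent decouples: x follows -∂J/∂x, y follows -∂J/∂y.
∂J/∂x = 4x(x - 4)(x - 2); at x=3 this is -12, so x increases.
∂J/∂y = 4(y - 4)(y - 3)(y + 4); at y=2 this is 48, so y decreases.
x converges to its nearest critical value 4 (a local min of the x-part); y converges to -4. The iterate converges to (4, -4).

(4, -4)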